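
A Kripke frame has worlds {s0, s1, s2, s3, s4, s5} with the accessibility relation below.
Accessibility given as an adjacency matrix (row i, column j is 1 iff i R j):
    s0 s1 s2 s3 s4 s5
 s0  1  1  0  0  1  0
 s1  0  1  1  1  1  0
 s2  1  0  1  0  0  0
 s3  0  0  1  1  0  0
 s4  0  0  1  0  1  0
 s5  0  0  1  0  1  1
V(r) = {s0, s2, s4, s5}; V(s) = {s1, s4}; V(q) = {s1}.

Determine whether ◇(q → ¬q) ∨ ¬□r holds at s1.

Yes

Recall that □ψ holds at a world iff ψ holds at every accessible world, and ◇ψ holds iff ψ holds at some accessible world.
At s1: ◇(q → ¬q) is true, ¬□r is true, so ◇(q → ¬q) ∨ ¬□r is true.
  At s1: ◇(q → ¬q) requires q → ¬q at some successor in {s1, s2, s3, s4}.
    q → ¬q holds at s2, so ◇(q → ¬q) is true at s1.
  At s1: □r is false, so ¬□r is true.
    At s1: □r requires r at every successor {s1, s2, s3, s4}.
      r fails at s1, so □r is false at s1.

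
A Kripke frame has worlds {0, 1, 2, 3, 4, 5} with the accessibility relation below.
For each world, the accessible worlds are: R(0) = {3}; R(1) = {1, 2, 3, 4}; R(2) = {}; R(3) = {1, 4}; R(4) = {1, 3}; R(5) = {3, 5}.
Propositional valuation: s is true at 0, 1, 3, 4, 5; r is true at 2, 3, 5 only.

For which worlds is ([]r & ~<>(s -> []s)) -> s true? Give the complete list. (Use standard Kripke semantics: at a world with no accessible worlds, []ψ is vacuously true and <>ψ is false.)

Let φ = ([]r & ~<>(s -> []s)) -> s. Evaluate φ at each world:
  0 (successors {3}): φ is true.
  1 (successors {1, 2, 3, 4}): φ is true.
  2 (successors ∅): φ is false.
  3 (successors {1, 4}): φ is true.
  4 (successors {1, 3}): φ is true.
  5 (successors {3, 5}): φ is true.
For instance, at 4:
  At 4: []r & ~<>(s -> []s) is false, s is true, so ([]r & ~<>(s -> []s)) -> s is true.
    At 4: []r is false, ~<>(s -> []s) is false, so []r & ~<>(s -> []s) is false.
      At 4: []r requires r at every successor {1, 3}.
        r fails at 1, so []r is false at 4.
      At 4: <>(s -> []s) is true, so ~<>(s -> []s) is false.
Satisfying worlds: {0, 1, 3, 4, 5}

0, 1, 3, 4, 5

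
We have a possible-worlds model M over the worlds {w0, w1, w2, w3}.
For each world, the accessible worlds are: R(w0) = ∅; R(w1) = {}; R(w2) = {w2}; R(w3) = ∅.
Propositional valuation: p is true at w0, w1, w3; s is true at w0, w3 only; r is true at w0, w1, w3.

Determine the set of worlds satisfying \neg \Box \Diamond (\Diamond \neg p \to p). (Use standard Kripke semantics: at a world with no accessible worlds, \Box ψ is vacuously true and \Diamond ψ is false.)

Recall that \Box ψ holds at a world iff ψ holds at every accessible world, and \Diamond ψ holds iff ψ holds at some accessible world.
Let φ = \neg \Box \Diamond (\Diamond \neg p \to p). Evaluate φ at each world:
  w0 (successors ∅): φ is false.
  w1 (successors ∅): φ is false.
  w2 (successors {w2}): φ is true.
  w3 (successors ∅): φ is false.
For instance, at w2:
  At w2: \Box \Diamond (\Diamond \neg p \to p) is false, so \neg \Box \Diamond (\Diamond \neg p \to p) is true.
    At w2: \Box \Diamond (\Diamond \neg p \to p) requires \Diamond (\Diamond \neg p \to p) at every successor {w2}.
      \Diamond (\Diamond \neg p \to p) fails at w2, so \Box \Diamond (\Diamond \neg p \to p) is false at w2.
Satisfying worlds: {w2}

w2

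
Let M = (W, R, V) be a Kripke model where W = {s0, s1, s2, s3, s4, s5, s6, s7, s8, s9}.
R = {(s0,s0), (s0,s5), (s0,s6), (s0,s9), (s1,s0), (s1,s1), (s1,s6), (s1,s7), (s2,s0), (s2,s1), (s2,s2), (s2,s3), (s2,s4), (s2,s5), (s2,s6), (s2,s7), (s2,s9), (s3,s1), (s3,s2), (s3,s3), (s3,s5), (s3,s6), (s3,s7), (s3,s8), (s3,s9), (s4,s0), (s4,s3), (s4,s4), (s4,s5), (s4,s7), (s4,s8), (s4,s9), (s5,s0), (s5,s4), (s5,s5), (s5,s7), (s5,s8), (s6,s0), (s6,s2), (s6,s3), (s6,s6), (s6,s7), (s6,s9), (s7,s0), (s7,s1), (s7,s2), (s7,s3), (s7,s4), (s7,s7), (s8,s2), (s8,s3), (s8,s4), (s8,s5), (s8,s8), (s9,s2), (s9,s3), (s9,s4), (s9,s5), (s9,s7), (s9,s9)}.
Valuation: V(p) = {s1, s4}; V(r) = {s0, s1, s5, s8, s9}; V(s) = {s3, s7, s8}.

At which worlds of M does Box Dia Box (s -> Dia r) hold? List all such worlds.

Let φ = Box Dia Box (s -> Dia r). Evaluate φ at each world:
  s0 (successors {s0, s5, s6, s9}): φ is true.
  s1 (successors {s0, s1, s6, s7}): φ is true.
  s2 (successors {s0, s1, s2, s3, s4, s5, s6, s7, s9}): φ is true.
  s3 (successors {s1, s2, s3, s5, s6, s7, s8, s9}): φ is true.
  s4 (successors {s0, s3, s4, s5, s7, s8, s9}): φ is true.
  s5 (successors {s0, s4, s5, s7, s8}): φ is true.
  s6 (successors {s0, s2, s3, s6, s7, s9}): φ is true.
  s7 (successors {s0, s1, s2, s3, s4, s7}): φ is true.
  s8 (successors {s2, s3, s4, s5, s8}): φ is true.
  s9 (successors {s2, s3, s4, s5, s7, s9}): φ is true.
For instance, at s1:
  At s1: Box Dia Box (s -> Dia r) requires Dia Box (s -> Dia r) at every successor {s0, s1, s6, s7}.
    At s0: Dia Box (s -> Dia r) is true.
    At s1: Dia Box (s -> Dia r) is true.
    At s6: Dia Box (s -> Dia r) is true.
    At s7: Dia Box (s -> Dia r) is true.
  So Box Dia Box (s -> Dia r) is true at s1.
Satisfying worlds: {s0, s1, s2, s3, s4, s5, s6, s7, s8, s9}

s0, s1, s2, s3, s4, s5, s6, s7, s8, s9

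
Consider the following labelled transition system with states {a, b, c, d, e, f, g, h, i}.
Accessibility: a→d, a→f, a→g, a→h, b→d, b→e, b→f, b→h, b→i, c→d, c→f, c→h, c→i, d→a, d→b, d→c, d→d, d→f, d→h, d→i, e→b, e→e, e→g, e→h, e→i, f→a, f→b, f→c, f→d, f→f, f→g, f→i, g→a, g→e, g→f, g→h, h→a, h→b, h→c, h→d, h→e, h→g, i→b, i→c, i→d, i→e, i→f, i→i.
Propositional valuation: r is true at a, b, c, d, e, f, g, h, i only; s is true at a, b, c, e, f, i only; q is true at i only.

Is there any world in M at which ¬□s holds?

Let φ = ¬□s. Evaluate φ at each world:
  a (successors {d, f, g, h}): φ is true.
  b (successors {d, e, f, h, i}): φ is true.
  c (successors {d, f, h, i}): φ is true.
  d (successors {a, b, c, d, f, h, i}): φ is true.
  e (successors {b, e, g, h, i}): φ is true.
  f (successors {a, b, c, d, f, g, i}): φ is true.
  g (successors {a, e, f, h}): φ is true.
  h (successors {a, b, c, d, e, g}): φ is true.
  i (successors {b, c, d, e, f, i}): φ is true.
Detail at a (witness):
  At a: □s is false, so ¬□s is true.
    At a: □s requires s at every successor {d, f, g, h}.
      s fails at d, so □s is false at a.

Yes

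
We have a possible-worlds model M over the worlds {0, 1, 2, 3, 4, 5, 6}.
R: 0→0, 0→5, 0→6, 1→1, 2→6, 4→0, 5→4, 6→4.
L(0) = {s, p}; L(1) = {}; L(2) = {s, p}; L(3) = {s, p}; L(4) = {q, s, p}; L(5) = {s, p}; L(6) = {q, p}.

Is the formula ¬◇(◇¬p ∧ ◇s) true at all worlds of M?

Let φ = ¬◇(◇¬p ∧ ◇s). Evaluate φ at each world:
  0 (successors {0, 5, 6}): φ is true.
  1 (successors {1}): φ is true.
  2 (successors {6}): φ is true.
  3 (successors ∅): φ is true.
  4 (successors {0}): φ is true.
  5 (successors {4}): φ is true.
  6 (successors {4}): φ is true.
For instance, at 0:
  At 0: ◇(◇¬p ∧ ◇s) is false, so ¬◇(◇¬p ∧ ◇s) is true.
    At 0: ◇(◇¬p ∧ ◇s) requires ◇¬p ∧ ◇s at some successor in {0, 5, 6}.
      At 0: ◇¬p ∧ ◇s is false.
      At 5: ◇¬p ∧ ◇s is false.
      At 6: ◇¬p ∧ ◇s is false.
    So ◇(◇¬p ∧ ◇s) is false at 0.

Yes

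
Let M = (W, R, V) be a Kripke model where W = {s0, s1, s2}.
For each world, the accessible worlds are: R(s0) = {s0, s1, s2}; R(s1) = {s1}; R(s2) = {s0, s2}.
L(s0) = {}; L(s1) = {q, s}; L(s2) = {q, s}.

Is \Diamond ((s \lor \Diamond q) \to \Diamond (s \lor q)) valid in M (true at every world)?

Yes

Let φ = \Diamond ((s \lor \Diamond q) \to \Diamond (s \lor q)). Evaluate φ at each world:
  s0 (successors {s0, s1, s2}): φ is true.
  s1 (successors {s1}): φ is true.
  s2 (successors {s0, s2}): φ is true.
For instance, at s2:
  At s2: \Diamond ((s \lor \Diamond q) \to \Diamond (s \lor q)) requires (s \lor \Diamond q) \to \Diamond (s \lor q) at some successor in {s0, s2}.
    (s \lor \Diamond q) \to \Diamond (s \lor q) holds at s0, so \Diamond ((s \lor \Diamond q) \to \Diamond (s \lor q)) is true at s2.
      At s0: s \lor \Diamond q is true, \Diamond (s \lor q) is true, so (s \lor \Diamond q) \to \Diamond (s \lor q) is true.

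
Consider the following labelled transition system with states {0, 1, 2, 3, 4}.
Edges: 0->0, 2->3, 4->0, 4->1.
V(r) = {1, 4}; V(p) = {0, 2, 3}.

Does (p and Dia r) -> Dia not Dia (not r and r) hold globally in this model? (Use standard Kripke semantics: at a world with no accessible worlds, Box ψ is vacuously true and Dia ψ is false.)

Yes

Let φ = (p and Dia r) -> Dia not Dia (not r and r). Evaluate φ at each world:
  0 (successors {0}): φ is true.
  1 (successors ∅): φ is true.
  2 (successors {3}): φ is true.
  3 (successors ∅): φ is true.
  4 (successors {0, 1}): φ is true.
For instance, at 2:
  At 2: p and Dia r is false, Dia not Dia (not r and r) is true, so (p and Dia r) -> Dia not Dia (not r and r) is true.
    At 2: p is true, Dia r is false, so p and Dia r is false.
      At 2: Dia r requires r at some successor in {3}.
        At 3: r is false.
      So Dia r is false at 2.
    At 2: Dia not Dia (not r and r) requires not Dia (not r and r) at some successor in {3}.
      not Dia (not r and r) holds at 3, so Dia not Dia (not r and r) is true at 2.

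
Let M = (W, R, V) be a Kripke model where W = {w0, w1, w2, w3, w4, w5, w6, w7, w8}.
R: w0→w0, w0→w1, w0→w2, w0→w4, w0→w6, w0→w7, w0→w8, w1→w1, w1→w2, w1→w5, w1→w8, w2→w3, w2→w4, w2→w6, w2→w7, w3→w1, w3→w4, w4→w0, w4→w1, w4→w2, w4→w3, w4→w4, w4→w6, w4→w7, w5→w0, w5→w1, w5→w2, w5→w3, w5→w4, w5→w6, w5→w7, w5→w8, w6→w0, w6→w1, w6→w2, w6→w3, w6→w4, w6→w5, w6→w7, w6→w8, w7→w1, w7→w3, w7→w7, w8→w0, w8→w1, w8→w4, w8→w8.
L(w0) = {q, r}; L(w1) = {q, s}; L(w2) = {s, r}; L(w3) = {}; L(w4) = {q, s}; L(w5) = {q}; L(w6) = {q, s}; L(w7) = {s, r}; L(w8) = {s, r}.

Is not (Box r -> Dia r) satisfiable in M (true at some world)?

No

Let φ = not (Box r -> Dia r). Evaluate φ at each world:
  w0 (successors {w0, w1, w2, w4, w6, w7, w8}): φ is false.
  w1 (successors {w1, w2, w5, w8}): φ is false.
  w2 (successors {w3, w4, w6, w7}): φ is false.
  w3 (successors {w1, w4}): φ is false.
  w4 (successors {w0, w1, w2, w3, w4, w6, w7}): φ is false.
  w5 (successors {w0, w1, w2, w3, w4, w6, w7, w8}): φ is false.
  w6 (successors {w0, w1, w2, w3, w4, w5, w7, w8}): φ is false.
  w7 (successors {w1, w3, w7}): φ is false.
  w8 (successors {w0, w1, w4, w8}): φ is false.
For instance, at w6:
  At w6: Box r -> Dia r is true, so not (Box r -> Dia r) is false.
    At w6: Box r is false, Dia r is true, so Box r -> Dia r is true.
      At w6: Box r requires r at every successor {w0, w1, w2, w3, w4, w5, w7, w8}.
        r fails at w1, so Box r is false at w6.
      At w6: Dia r requires r at some successor in {w0, w1, w2, w3, w4, w5, w7, w8}.
        r holds at w0, so Dia r is true at w6.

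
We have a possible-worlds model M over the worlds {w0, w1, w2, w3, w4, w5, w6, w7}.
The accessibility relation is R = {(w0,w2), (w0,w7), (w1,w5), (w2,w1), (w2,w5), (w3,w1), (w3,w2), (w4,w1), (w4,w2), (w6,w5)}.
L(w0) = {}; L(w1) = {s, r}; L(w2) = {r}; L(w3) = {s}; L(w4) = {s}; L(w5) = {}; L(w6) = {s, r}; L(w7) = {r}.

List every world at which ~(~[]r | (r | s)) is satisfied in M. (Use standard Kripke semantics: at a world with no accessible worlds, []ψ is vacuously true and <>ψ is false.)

w0, w5

Recall that []ψ holds at a world iff ψ holds at every accessible world, and <>ψ holds iff ψ holds at some accessible world.
Let φ = ~(~[]r | (r | s)). Evaluate φ at each world:
  w0 (successors {w2, w7}): φ is true.
  w1 (successors {w5}): φ is false.
  w2 (successors {w1, w5}): φ is false.
  w3 (successors {w1, w2}): φ is false.
  w4 (successors {w1, w2}): φ is false.
  w5 (successors ∅): φ is true.
  w6 (successors {w5}): φ is false.
  w7 (successors ∅): φ is false.
For instance, at w2:
  At w2: ~[]r | (r | s) is true, so ~(~[]r | (r | s)) is false.
    At w2: ~[]r is true, r | s is true, so ~[]r | (r | s) is true.
      At w2: []r is false, so ~[]r is true.
Satisfying worlds: {w0, w5}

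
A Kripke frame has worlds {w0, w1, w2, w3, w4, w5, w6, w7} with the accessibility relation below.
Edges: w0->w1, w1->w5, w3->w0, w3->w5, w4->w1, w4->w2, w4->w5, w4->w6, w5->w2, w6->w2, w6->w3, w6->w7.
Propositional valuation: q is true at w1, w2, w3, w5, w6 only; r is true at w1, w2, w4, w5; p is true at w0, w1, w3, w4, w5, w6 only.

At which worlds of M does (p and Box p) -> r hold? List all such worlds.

w1, w2, w4, w5, w6, w7

Let φ = (p and Box p) -> r. Evaluate φ at each world:
  w0 (successors {w1}): φ is false.
  w1 (successors {w5}): φ is true.
  w2 (successors ∅): φ is true.
  w3 (successors {w0, w5}): φ is false.
  w4 (successors {w1, w2, w5, w6}): φ is true.
  w5 (successors {w2}): φ is true.
  w6 (successors {w2, w3, w7}): φ is true.
  w7 (successors ∅): φ is true.
For instance, at w1:
  At w1: p and Box p is true, r is true, so (p and Box p) -> r is true.
    At w1: p is true, Box p is true, so p and Box p is true.
      At w1: Box p requires p at every successor {w5}.
        At w5: p is true.
      So Box p is true at w1.
Satisfying worlds: {w1, w2, w4, w5, w6, w7}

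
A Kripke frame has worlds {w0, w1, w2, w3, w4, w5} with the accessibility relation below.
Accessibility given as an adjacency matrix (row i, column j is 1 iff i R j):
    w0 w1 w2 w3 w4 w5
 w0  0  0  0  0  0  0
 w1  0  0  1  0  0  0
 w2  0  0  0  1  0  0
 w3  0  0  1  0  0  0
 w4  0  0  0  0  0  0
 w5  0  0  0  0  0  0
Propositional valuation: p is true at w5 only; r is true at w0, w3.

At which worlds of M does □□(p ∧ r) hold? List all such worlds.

Recall that □ψ holds at a world iff ψ holds at every accessible world, and ◇ψ holds iff ψ holds at some accessible world.
Let φ = □□(p ∧ r). Evaluate φ at each world:
  w0 (successors ∅): φ is true.
  w1 (successors {w2}): φ is false.
  w2 (successors {w3}): φ is false.
  w3 (successors {w2}): φ is false.
  w4 (successors ∅): φ is true.
  w5 (successors ∅): φ is true.
For instance, at w1:
  At w1: □□(p ∧ r) requires □(p ∧ r) at every successor {w2}.
    □(p ∧ r) fails at w2, so □□(p ∧ r) is false at w1.
      At w2: □(p ∧ r) requires p ∧ r at every successor {w3}.
        p ∧ r fails at w3, so □(p ∧ r) is false at w2.
Satisfying worlds: {w0, w4, w5}

w0, w4, w5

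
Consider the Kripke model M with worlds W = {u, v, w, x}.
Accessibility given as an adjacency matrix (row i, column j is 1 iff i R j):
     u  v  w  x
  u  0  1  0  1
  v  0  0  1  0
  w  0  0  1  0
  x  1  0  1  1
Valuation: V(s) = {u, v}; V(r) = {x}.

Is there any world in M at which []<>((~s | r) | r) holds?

Let φ = []<>((~s | r) | r). Evaluate φ at each world:
  u (successors {v, x}): φ is true.
  v (successors {w}): φ is true.
  w (successors {w}): φ is true.
  x (successors {u, w, x}): φ is true.
Detail at u (witness):
  At u: []<>((~s | r) | r) requires <>((~s | r) | r) at every successor {v, x}.
      At v: <>((~s | r) | r) requires (~s | r) | r at some successor in {w}.
        (~s | r) | r holds at w, so <>((~s | r) | r) is true at v.
      At x: <>((~s | r) | r) requires (~s | r) | r at some successor in {u, w, x}.
        (~s | r) | r holds at w, so <>((~s | r) | r) is true at x.
  So []<>((~s | r) | r) is true at u.

Yes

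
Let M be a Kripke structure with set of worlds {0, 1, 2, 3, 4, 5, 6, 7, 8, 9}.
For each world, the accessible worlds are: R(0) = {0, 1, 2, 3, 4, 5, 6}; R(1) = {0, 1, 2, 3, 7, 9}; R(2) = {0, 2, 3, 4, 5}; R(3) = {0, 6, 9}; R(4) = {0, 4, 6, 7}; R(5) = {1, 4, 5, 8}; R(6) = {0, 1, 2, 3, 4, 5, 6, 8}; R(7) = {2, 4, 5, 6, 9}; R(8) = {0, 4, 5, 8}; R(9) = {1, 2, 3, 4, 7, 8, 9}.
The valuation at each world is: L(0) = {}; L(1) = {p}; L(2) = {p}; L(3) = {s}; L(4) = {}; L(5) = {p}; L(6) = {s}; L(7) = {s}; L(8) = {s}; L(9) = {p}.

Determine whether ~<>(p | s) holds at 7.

No

Recall that <>ψ holds at a world iff ψ holds at some accessible world.
At 7: <>(p | s) is true, so ~<>(p | s) is false.
  At 7: <>(p | s) requires p | s at some successor in {2, 4, 5, 6, 9}.
    p | s holds at 2, so <>(p | s) is true at 7.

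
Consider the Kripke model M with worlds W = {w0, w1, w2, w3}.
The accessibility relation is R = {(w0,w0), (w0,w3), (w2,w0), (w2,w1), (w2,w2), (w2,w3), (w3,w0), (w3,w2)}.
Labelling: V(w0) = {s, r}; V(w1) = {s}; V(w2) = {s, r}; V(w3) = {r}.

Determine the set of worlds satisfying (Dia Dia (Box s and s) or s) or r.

w0, w1, w2, w3

Let φ = (Dia Dia (Box s and s) or s) or r. Evaluate φ at each world:
  w0 (successors {w0, w3}): φ is true.
  w1 (successors ∅): φ is true.
  w2 (successors {w0, w1, w2, w3}): φ is true.
  w3 (successors {w0, w2}): φ is true.
For instance, at w0:
  At w0: Dia Dia (Box s and s) or s is true, r is true, so (Dia Dia (Box s and s) or s) or r is true.
    At w0: Dia Dia (Box s and s) is false, s is true, so Dia Dia (Box s and s) or s is true.
      At w0: Dia Dia (Box s and s) requires Dia (Box s and s) at some successor in {w0, w3}.
        At w0: Dia (Box s and s) is false.
        At w3: Dia (Box s and s) is false.
      So Dia Dia (Box s and s) is false at w0.
Satisfying worlds: {w0, w1, w2, w3}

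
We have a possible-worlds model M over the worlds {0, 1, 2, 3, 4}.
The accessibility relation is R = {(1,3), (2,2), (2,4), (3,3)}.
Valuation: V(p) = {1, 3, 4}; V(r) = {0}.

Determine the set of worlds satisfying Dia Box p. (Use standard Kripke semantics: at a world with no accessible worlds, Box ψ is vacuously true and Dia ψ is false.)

1, 2, 3

Recall that Box ψ holds at a world iff ψ holds at every accessible world, and Dia ψ holds iff ψ holds at some accessible world.
Let φ = Dia Box p. Evaluate φ at each world:
  0 (successors ∅): φ is false.
  1 (successors {3}): φ is true.
  2 (successors {2, 4}): φ is true.
  3 (successors {3}): φ is true.
  4 (successors ∅): φ is false.
For instance, at 2:
  At 2: Dia Box p requires Box p at some successor in {2, 4}.
    Box p holds at 4, so Dia Box p is true at 2.
      At 4: no accessible worlds, so Box p holds vacuously.
Satisfying worlds: {1, 2, 3}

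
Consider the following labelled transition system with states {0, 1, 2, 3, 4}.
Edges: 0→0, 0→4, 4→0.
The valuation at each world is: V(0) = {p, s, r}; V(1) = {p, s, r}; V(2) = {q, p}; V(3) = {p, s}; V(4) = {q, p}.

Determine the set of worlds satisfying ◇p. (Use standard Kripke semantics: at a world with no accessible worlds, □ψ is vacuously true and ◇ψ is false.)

Let φ = ◇p. Evaluate φ at each world:
  0 (successors {0, 4}): φ is true.
  1 (successors ∅): φ is false.
  2 (successors ∅): φ is false.
  3 (successors ∅): φ is false.
  4 (successors {0}): φ is true.
For instance, at 0:
  At 0: ◇p requires p at some successor in {0, 4}.
    p holds at 0, so ◇p is true at 0.
Satisfying worlds: {0, 4}

0, 4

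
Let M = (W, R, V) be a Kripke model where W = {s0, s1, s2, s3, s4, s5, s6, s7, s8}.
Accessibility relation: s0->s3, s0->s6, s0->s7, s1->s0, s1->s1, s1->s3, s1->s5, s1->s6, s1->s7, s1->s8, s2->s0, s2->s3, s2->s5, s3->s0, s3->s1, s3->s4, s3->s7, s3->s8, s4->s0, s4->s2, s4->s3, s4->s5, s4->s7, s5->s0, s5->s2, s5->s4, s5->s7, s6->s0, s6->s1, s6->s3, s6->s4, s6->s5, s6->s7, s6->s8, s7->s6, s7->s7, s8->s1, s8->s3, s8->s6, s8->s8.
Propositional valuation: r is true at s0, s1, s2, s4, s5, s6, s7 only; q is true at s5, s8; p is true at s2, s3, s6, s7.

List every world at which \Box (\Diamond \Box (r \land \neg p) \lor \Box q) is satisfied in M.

Recall that \Box ψ holds at a world iff ψ holds at every accessible world, and \Diamond ψ holds iff ψ holds at some accessible world.
Let φ = \Box (\Diamond \Box (r \land \neg p) \lor \Box q). Evaluate φ at each world:
  s0 (successors {s3, s6, s7}): φ is false.
  s1 (successors {s0, s1, s3, s5, s6, s7, s8}): φ is false.
  s2 (successors {s0, s3, s5}): φ is false.
  s3 (successors {s0, s1, s4, s7, s8}): φ is false.
  s4 (successors {s0, s2, s3, s5, s7}): φ is false.
  s5 (successors {s0, s2, s4, s7}): φ is false.
  s6 (successors {s0, s1, s3, s4, s5, s7, s8}): φ is false.
  s7 (successors {s6, s7}): φ is false.
  s8 (successors {s1, s3, s6, s8}): φ is false.
For instance, at s1:
  At s1: \Box (\Diamond \Box (r \land \neg p) \lor \Box q) requires \Diamond \Box (r \land \neg p) \lor \Box q at every successor {s0, s1, s3, s5, s6, s7, s8}.
    \Diamond \Box (r \land \neg p) \lor \Box q fails at s0, so \Box (\Diamond \Box (r \land \neg p) \lor \Box q) is false at s1.
      At s0: \Diamond \Box (r \land \neg p) is false, \Box q is false, so \Diamond \Box (r \land \neg p) \lor \Box q is false.
Satisfying worlds: none.

none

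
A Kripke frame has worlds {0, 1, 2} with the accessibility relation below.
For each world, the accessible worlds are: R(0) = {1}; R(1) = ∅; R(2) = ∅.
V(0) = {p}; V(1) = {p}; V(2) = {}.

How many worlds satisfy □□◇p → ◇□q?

1

Recall that □ψ holds at a world iff ψ holds at every accessible world, and ◇ψ holds iff ψ holds at some accessible world.
Let φ = □□◇p → ◇□q. Evaluate φ at each world:
  0 (successors {1}): φ is true.
  1 (successors ∅): φ is false.
  2 (successors ∅): φ is false.
For instance, at 0:
  At 0: □□◇p is true, ◇□q is true, so □□◇p → ◇□q is true.
    At 0: □□◇p requires □◇p at every successor {1}.
      At 1: □◇p is true.
    So □□◇p is true at 0.
    At 0: ◇□q requires □q at some successor in {1}.
      □q holds at 1, so ◇□q is true at 0.
Satisfying worlds: {0}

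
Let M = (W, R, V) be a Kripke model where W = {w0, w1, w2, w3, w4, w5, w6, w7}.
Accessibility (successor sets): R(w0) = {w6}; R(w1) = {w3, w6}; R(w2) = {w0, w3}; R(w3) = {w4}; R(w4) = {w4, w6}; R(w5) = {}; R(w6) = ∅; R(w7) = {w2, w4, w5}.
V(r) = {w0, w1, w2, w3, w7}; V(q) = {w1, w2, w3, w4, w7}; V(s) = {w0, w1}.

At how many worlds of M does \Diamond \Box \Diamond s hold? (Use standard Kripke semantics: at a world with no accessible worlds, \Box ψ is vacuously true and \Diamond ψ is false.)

4

Recall that \Box ψ holds at a world iff ψ holds at every accessible world, and \Diamond ψ holds iff ψ holds at some accessible world.
Let φ = \Diamond \Box \Diamond s. Evaluate φ at each world:
  w0 (successors {w6}): φ is true.
  w1 (successors {w3, w6}): φ is true.
  w2 (successors {w0, w3}): φ is false.
  w3 (successors {w4}): φ is false.
  w4 (successors {w4, w6}): φ is true.
  w5 (successors ∅): φ is false.
  w6 (successors ∅): φ is false.
  w7 (successors {w2, w4, w5}): φ is true.
For instance, at w0:
  At w0: \Diamond \Box \Diamond s requires \Box \Diamond s at some successor in {w6}.
    \Box \Diamond s holds at w6, so \Diamond \Box \Diamond s is true at w0.
      At w6: no accessible worlds, so \Box \Diamond s holds vacuously.
Satisfying worlds: {w0, w1, w4, w7}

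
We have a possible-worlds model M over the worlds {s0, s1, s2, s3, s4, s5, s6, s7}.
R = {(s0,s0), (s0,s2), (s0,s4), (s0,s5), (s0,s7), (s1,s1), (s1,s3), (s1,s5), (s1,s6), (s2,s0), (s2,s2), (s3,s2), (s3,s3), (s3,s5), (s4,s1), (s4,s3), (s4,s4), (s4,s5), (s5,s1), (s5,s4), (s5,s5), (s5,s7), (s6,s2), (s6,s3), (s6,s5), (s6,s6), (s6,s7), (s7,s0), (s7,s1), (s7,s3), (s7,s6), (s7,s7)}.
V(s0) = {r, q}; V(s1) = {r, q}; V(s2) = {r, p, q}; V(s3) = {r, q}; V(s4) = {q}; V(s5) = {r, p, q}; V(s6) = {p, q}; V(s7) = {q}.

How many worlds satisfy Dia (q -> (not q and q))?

Let φ = Dia (q -> (not q and q)). Evaluate φ at each world:
  s0 (successors {s0, s2, s4, s5, s7}): φ is false.
  s1 (successors {s1, s3, s5, s6}): φ is false.
  s2 (successors {s0, s2}): φ is false.
  s3 (successors {s2, s3, s5}): φ is false.
  s4 (successors {s1, s3, s4, s5}): φ is false.
  s5 (successors {s1, s4, s5, s7}): φ is false.
  s6 (successors {s2, s3, s5, s6, s7}): φ is false.
  s7 (successors {s0, s1, s3, s6, s7}): φ is false.
For instance, at s6:
  At s6: Dia (q -> (not q and q)) requires q -> (not q and q) at some successor in {s2, s3, s5, s6, s7}.
    At s2: q -> (not q and q) is false.
    At s3: q -> (not q and q) is false.
    At s5: q -> (not q and q) is false.
    At s6: q -> (not q and q) is false.
    At s7: q -> (not q and q) is false.
  So Dia (q -> (not q and q)) is false at s6.
Satisfying worlds: none.

0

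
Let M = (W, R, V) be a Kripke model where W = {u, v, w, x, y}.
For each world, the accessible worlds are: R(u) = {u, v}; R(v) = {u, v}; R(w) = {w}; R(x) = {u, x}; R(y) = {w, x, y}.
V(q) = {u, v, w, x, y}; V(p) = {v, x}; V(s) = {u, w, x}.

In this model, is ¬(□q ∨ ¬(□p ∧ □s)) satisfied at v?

At v: □q ∨ ¬(□p ∧ □s) is true, so ¬(□q ∨ ¬(□p ∧ □s)) is false.
  At v: □q is true, ¬(□p ∧ □s) is true, so □q ∨ ¬(□p ∧ □s) is true.
    At v: □q requires q at every successor {u, v}.
      At u: q is true.
      At v: q is true.
    So □q is true at v.
    At v: □p ∧ □s is false, so ¬(□p ∧ □s) is true.
      At v: □p is false, □s is false, so □p ∧ □s is false.

No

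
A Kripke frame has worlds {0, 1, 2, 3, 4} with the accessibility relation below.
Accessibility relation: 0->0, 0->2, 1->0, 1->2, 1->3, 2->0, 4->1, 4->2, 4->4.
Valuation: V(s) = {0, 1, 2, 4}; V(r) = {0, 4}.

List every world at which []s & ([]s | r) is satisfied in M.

0, 2, 3, 4

Let φ = []s & ([]s | r). Evaluate φ at each world:
  0 (successors {0, 2}): φ is true.
  1 (successors {0, 2, 3}): φ is false.
  2 (successors {0}): φ is true.
  3 (successors ∅): φ is true.
  4 (successors {1, 2, 4}): φ is true.
For instance, at 0:
  At 0: []s is true, []s | r is true, so []s & ([]s | r) is true.
    At 0: []s requires s at every successor {0, 2}.
      At 0: s is true.
      At 2: s is true.
    So []s is true at 0.
    At 0: []s is true, r is true, so []s | r is true.
      At 0: []s requires s at every successor {0, 2}.
        At 0: s is true.
        At 2: s is true.
      So []s is true at 0.
Satisfying worlds: {0, 2, 3, 4}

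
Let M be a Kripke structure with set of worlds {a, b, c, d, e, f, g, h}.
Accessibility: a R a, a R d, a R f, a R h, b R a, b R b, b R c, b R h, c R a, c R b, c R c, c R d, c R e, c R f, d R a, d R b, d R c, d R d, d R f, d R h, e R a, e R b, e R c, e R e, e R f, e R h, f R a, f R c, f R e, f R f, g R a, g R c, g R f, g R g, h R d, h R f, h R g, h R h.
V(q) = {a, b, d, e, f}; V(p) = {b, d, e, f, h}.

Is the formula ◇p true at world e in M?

Yes

At e: ◇p requires p at some successor in {a, b, c, e, f, h}.
  p holds at b, so ◇p is true at e.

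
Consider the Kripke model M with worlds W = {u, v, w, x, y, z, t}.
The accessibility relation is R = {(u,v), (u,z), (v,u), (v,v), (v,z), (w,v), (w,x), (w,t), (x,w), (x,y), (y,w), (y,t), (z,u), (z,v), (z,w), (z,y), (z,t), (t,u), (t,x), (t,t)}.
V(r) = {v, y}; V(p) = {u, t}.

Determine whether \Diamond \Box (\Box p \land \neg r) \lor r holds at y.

Yes

Recall that \Box ψ holds at a world iff ψ holds at every accessible world, and \Diamond ψ holds iff ψ holds at some accessible world.
At y: \Diamond \Box (\Box p \land \neg r) is false, r is true, so \Diamond \Box (\Box p \land \neg r) \lor r is true.
  At y: \Diamond \Box (\Box p \land \neg r) requires \Box (\Box p \land \neg r) at some successor in {w, t}.
    At w: \Box (\Box p \land \neg r) is false.
    At t: \Box (\Box p \land \neg r) is false.
  So \Diamond \Box (\Box p \land \neg r) is false at y.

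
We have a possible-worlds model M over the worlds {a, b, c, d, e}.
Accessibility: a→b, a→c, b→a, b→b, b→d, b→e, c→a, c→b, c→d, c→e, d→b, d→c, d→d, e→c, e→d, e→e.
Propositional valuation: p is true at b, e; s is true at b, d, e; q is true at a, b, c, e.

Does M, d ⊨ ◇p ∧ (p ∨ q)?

No

At d: ◇p is true, p ∨ q is false, so ◇p ∧ (p ∨ q) is false.
  At d: ◇p requires p at some successor in {b, c, d}.
    p holds at b, so ◇p is true at d.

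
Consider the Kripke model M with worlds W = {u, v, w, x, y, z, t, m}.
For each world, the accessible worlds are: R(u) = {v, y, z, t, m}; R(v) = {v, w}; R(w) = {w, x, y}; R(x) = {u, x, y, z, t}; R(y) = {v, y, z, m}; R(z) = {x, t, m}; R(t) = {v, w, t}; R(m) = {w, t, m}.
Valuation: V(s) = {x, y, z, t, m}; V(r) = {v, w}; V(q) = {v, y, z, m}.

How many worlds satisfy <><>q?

8

Let φ = <><>q. Evaluate φ at each world:
  u (successors {v, y, z, t, m}): φ is true.
  v (successors {v, w}): φ is true.
  w (successors {w, x, y}): φ is true.
  x (successors {u, x, y, z, t}): φ is true.
  y (successors {v, y, z, m}): φ is true.
  z (successors {x, t, m}): φ is true.
  t (successors {v, w, t}): φ is true.
  m (successors {w, t, m}): φ is true.
For instance, at z:
  At z: <><>q requires <>q at some successor in {x, t, m}.
    <>q holds at x, so <><>q is true at z.
      At x: <>q requires q at some successor in {u, x, y, z, t}.
        q holds at y, so <>q is true at x.
Satisfying worlds: {u, v, w, x, y, z, t, m}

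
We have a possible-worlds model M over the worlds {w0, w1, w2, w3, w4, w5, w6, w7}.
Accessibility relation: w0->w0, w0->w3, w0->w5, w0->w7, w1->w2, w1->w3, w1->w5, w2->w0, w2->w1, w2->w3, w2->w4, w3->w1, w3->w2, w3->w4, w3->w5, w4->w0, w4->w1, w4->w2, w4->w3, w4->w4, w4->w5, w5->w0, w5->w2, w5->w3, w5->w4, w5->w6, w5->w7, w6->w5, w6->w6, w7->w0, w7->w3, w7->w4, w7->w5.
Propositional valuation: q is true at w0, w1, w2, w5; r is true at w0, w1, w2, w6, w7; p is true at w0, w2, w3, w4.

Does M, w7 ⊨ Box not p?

No

At w7: Box not p requires not p at every successor {w0, w3, w4, w5}.
  not p fails at w0, so Box not p is false at w7.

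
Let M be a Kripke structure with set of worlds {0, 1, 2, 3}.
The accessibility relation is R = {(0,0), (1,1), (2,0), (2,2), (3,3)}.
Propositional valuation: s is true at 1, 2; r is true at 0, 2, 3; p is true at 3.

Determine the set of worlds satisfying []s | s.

Let φ = []s | s. Evaluate φ at each world:
  0 (successors {0}): φ is false.
  1 (successors {1}): φ is true.
  2 (successors {0, 2}): φ is true.
  3 (successors {3}): φ is false.
For instance, at 0:
  At 0: []s is false, s is false, so []s | s is false.
    At 0: []s requires s at every successor {0}.
      s fails at 0, so []s is false at 0.
Satisfying worlds: {1, 2}

1, 2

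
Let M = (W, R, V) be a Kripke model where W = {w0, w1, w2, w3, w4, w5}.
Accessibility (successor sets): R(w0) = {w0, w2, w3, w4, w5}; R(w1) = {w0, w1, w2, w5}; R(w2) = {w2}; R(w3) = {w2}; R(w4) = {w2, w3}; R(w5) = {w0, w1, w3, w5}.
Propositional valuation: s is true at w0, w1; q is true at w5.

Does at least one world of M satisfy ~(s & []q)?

Let φ = ~(s & []q). Evaluate φ at each world:
  w0 (successors {w0, w2, w3, w4, w5}): φ is true.
  w1 (successors {w0, w1, w2, w5}): φ is true.
  w2 (successors {w2}): φ is true.
  w3 (successors {w2}): φ is true.
  w4 (successors {w2, w3}): φ is true.
  w5 (successors {w0, w1, w3, w5}): φ is true.
Detail at w0 (witness):
  At w0: s & []q is false, so ~(s & []q) is true.
    At w0: s is true, []q is false, so s & []q is false.
      At w0: []q requires q at every successor {w0, w2, w3, w4, w5}.
        q fails at w0, so []q is false at w0.

Yes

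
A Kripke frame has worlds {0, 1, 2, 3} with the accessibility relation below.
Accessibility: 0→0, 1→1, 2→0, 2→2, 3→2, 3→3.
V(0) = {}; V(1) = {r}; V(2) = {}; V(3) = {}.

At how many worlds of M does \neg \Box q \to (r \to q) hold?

3

Recall that \Box ψ holds at a world iff ψ holds at every accessible world, and \Diamond ψ holds iff ψ holds at some accessible world.
Let φ = \neg \Box q \to (r \to q). Evaluate φ at each world:
  0 (successors {0}): φ is true.
  1 (successors {1}): φ is false.
  2 (successors {0, 2}): φ is true.
  3 (successors {2, 3}): φ is true.
For instance, at 2:
  At 2: \neg \Box q is true, r \to q is true, so \neg \Box q \to (r \to q) is true.
    At 2: \Box q is false, so \neg \Box q is true.
      At 2: \Box q requires q at every successor {0, 2}.
        q fails at 0, so \Box q is false at 2.
Satisfying worlds: {0, 2, 3}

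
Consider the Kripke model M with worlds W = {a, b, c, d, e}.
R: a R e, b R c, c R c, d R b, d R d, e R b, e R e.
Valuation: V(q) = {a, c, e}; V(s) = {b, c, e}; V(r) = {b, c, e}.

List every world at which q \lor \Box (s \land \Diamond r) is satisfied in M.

Let φ = q \lor \Box (s \land \Diamond r). Evaluate φ at each world:
  a (successors {e}): φ is true.
  b (successors {c}): φ is true.
  c (successors {c}): φ is true.
  d (successors {b, d}): φ is false.
  e (successors {b, e}): φ is true.
For instance, at d:
  At d: q is false, \Box (s \land \Diamond r) is false, so q \lor \Box (s \land \Diamond r) is false.
    At d: \Box (s \land \Diamond r) requires s \land \Diamond r at every successor {b, d}.
      s \land \Diamond r fails at d, so \Box (s \land \Diamond r) is false at d.
Satisfying worlds: {a, b, c, e}

a, b, c, e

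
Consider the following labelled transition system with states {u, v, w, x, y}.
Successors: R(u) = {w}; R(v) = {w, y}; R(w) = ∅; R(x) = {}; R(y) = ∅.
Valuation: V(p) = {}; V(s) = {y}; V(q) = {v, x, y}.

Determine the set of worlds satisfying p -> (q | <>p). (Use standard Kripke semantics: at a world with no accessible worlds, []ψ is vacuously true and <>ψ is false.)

Recall that <>ψ holds at a world iff ψ holds at some accessible world.
Let φ = p -> (q | <>p). Evaluate φ at each world:
  u (successors {w}): φ is true.
  v (successors {w, y}): φ is true.
  w (successors ∅): φ is true.
  x (successors ∅): φ is true.
  y (successors ∅): φ is true.
For instance, at u:
  At u: p is false, q | <>p is false, so p -> (q | <>p) is true.
    At u: q is false, <>p is false, so q | <>p is false.
      At u: <>p requires p at some successor in {w}.
        At w: p is false.
      So <>p is false at u.
Satisfying worlds: {u, v, w, x, y}

u, v, w, x, y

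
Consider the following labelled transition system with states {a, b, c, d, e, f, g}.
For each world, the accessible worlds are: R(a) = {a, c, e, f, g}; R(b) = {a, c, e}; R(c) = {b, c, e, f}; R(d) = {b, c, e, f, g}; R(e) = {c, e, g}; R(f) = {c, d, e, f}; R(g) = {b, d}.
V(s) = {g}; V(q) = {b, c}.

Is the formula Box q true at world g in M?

No

Recall that Box ψ holds at a world iff ψ holds at every accessible world, and Dia ψ holds iff ψ holds at some accessible world.
At g: Box q requires q at every successor {b, d}.
  q fails at d, so Box q is false at g.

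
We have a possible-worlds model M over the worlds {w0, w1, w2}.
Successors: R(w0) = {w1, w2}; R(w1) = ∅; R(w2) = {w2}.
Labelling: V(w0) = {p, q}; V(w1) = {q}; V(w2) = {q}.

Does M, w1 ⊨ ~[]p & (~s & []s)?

At w1: ~[]p is false, ~s & []s is true, so ~[]p & (~s & []s) is false.
  At w1: []p is true, so ~[]p is false.
    At w1: no accessible worlds, so []p holds vacuously.
  At w1: ~s is true, []s is true, so ~s & []s is true.
    At w1: no accessible worlds, so []s holds vacuously.

No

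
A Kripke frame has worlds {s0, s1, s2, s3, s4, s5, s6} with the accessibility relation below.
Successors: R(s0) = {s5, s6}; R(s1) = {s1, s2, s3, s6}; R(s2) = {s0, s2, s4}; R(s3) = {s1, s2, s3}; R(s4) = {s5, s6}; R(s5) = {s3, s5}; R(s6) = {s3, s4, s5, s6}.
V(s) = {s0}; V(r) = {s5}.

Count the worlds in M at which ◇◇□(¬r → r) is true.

0

Let φ = ◇◇□(¬r → r). Evaluate φ at each world:
  s0 (successors {s5, s6}): φ is false.
  s1 (successors {s1, s2, s3, s6}): φ is false.
  s2 (successors {s0, s2, s4}): φ is false.
  s3 (successors {s1, s2, s3}): φ is false.
  s4 (successors {s5, s6}): φ is false.
  s5 (successors {s3, s5}): φ is false.
  s6 (successors {s3, s4, s5, s6}): φ is false.
For instance, at s3:
  At s3: ◇◇□(¬r → r) requires ◇□(¬r → r) at some successor in {s1, s2, s3}.
    At s1: ◇□(¬r → r) is false.
    At s2: ◇□(¬r → r) is false.
    At s3: ◇□(¬r → r) is false.
  So ◇◇□(¬r → r) is false at s3.
Satisfying worlds: none.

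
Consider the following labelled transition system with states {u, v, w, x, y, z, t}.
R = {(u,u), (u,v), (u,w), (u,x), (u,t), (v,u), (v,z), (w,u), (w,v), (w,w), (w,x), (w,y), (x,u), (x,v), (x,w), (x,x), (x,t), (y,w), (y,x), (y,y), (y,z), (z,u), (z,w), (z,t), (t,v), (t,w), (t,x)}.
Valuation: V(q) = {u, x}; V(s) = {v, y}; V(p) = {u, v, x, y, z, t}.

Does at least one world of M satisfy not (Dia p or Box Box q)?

No

Let φ = not (Dia p or Box Box q). Evaluate φ at each world:
  u (successors {u, v, w, x, t}): φ is false.
  v (successors {u, z}): φ is false.
  w (successors {u, v, w, x, y}): φ is false.
  x (successors {u, v, w, x, t}): φ is false.
  y (successors {w, x, y, z}): φ is false.
  z (successors {u, w, t}): φ is false.
  t (successors {v, w, x}): φ is false.
For instance, at z:
  At z: Dia p or Box Box q is true, so not (Dia p or Box Box q) is false.
    At z: Dia p is true, Box Box q is false, so Dia p or Box Box q is true.
      At z: Dia p requires p at some successor in {u, w, t}.
        p holds at u, so Dia p is true at z.
      At z: Box Box q requires Box q at every successor {u, w, t}.
        Box q fails at u, so Box Box q is false at z.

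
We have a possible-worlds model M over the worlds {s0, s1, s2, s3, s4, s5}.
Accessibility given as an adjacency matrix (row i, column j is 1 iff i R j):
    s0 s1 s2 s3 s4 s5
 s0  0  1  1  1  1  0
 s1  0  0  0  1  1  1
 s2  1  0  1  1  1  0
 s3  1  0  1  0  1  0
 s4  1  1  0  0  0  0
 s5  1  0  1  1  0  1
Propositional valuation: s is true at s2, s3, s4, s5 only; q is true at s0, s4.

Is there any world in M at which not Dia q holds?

Recall that Dia ψ holds at a world iff ψ holds at some accessible world.
Let φ = not Dia q. Evaluate φ at each world:
  s0 (successors {s1, s2, s3, s4}): φ is false.
  s1 (successors {s3, s4, s5}): φ is false.
  s2 (successors {s0, s2, s3, s4}): φ is false.
  s3 (successors {s0, s2, s4}): φ is false.
  s4 (successors {s0, s1}): φ is false.
  s5 (successors {s0, s2, s3, s5}): φ is false.
For instance, at s4:
  At s4: Dia q is true, so not Dia q is false.
    At s4: Dia q requires q at some successor in {s0, s1}.
      q holds at s0, so Dia q is true at s4.

No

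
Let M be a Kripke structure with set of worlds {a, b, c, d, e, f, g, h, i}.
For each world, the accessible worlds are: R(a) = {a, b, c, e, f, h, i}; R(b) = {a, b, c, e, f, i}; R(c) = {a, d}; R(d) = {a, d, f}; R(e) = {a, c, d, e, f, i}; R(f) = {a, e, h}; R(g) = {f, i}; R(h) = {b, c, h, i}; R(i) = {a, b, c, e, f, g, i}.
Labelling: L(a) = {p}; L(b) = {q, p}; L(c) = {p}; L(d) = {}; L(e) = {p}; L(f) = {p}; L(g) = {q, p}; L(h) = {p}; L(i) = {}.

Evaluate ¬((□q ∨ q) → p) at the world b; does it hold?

At b: (□q ∨ q) → p is true, so ¬((□q ∨ q) → p) is false.
  At b: □q ∨ q is true, p is true, so (□q ∨ q) → p is true.
    At b: □q is false, q is true, so □q ∨ q is true.
      At b: □q requires q at every successor {a, b, c, e, f, i}.
        q fails at a, so □q is false at b.

No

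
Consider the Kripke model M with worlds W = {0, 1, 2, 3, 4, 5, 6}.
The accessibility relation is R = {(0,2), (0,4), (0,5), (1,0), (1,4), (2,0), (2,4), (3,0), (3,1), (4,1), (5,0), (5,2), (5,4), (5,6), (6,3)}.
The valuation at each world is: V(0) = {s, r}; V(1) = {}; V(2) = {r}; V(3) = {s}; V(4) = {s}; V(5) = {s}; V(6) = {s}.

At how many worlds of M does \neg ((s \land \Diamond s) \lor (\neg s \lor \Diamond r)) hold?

Let φ = \neg ((s \land \Diamond s) \lor (\neg s \lor \Diamond r)). Evaluate φ at each world:
  0 (successors {2, 4, 5}): φ is false.
  1 (successors {0, 4}): φ is false.
  2 (successors {0, 4}): φ is false.
  3 (successors {0, 1}): φ is false.
  4 (successors {1}): φ is true.
  5 (successors {0, 2, 4, 6}): φ is false.
  6 (successors {3}): φ is false.
For instance, at 0:
  At 0: (s \land \Diamond s) \lor (\neg s \lor \Diamond r) is true, so \neg ((s \land \Diamond s) \lor (\neg s \lor \Diamond r)) is false.
    At 0: s \land \Diamond s is true, \neg s \lor \Diamond r is true, so (s \land \Diamond s) \lor (\neg s \lor \Diamond r) is true.
      At 0: s is true, \Diamond s is true, so s \land \Diamond s is true.
      At 0: \neg s is false, \Diamond r is true, so \neg s \lor \Diamond r is true.
Satisfying worlds: {4}

1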